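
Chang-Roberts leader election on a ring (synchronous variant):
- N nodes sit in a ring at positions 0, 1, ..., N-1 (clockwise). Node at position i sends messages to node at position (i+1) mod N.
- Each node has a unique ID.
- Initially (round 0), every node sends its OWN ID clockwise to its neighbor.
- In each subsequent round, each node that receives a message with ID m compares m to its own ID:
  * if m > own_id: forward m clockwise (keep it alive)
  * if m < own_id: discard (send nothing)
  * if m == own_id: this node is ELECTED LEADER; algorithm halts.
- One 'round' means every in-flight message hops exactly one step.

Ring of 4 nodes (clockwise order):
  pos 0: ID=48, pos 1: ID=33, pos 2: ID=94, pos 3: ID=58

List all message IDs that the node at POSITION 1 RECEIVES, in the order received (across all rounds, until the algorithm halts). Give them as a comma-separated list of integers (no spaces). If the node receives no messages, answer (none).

Answer: 48,58,94

Derivation:
Round 1: pos1(id33) recv 48: fwd; pos2(id94) recv 33: drop; pos3(id58) recv 94: fwd; pos0(id48) recv 58: fwd
Round 2: pos2(id94) recv 48: drop; pos0(id48) recv 94: fwd; pos1(id33) recv 58: fwd
Round 3: pos1(id33) recv 94: fwd; pos2(id94) recv 58: drop
Round 4: pos2(id94) recv 94: ELECTED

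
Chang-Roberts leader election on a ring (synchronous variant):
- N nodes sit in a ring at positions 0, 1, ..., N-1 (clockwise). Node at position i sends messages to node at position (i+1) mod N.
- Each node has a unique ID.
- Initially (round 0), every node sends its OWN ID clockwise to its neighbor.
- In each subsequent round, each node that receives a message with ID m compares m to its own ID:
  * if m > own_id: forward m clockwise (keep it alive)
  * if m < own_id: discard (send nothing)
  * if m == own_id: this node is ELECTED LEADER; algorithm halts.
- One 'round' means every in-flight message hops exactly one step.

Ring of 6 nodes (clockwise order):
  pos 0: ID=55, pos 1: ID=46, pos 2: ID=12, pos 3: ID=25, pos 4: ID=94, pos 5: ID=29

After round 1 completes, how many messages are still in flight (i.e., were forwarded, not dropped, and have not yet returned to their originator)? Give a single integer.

Answer: 3

Derivation:
Round 1: pos1(id46) recv 55: fwd; pos2(id12) recv 46: fwd; pos3(id25) recv 12: drop; pos4(id94) recv 25: drop; pos5(id29) recv 94: fwd; pos0(id55) recv 29: drop
After round 1: 3 messages still in flight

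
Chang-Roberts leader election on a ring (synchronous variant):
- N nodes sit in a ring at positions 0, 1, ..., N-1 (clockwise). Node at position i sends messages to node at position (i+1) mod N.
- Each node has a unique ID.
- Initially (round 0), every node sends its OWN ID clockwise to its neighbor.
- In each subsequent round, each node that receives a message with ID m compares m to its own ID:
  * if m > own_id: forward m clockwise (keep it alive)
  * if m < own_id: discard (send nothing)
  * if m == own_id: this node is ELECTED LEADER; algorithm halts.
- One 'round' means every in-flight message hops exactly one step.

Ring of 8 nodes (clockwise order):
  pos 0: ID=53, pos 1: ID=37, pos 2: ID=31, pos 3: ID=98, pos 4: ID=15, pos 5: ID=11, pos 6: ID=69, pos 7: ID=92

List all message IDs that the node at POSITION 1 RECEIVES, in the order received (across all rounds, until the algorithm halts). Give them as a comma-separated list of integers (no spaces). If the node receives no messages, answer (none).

Answer: 53,92,98

Derivation:
Round 1: pos1(id37) recv 53: fwd; pos2(id31) recv 37: fwd; pos3(id98) recv 31: drop; pos4(id15) recv 98: fwd; pos5(id11) recv 15: fwd; pos6(id69) recv 11: drop; pos7(id92) recv 69: drop; pos0(id53) recv 92: fwd
Round 2: pos2(id31) recv 53: fwd; pos3(id98) recv 37: drop; pos5(id11) recv 98: fwd; pos6(id69) recv 15: drop; pos1(id37) recv 92: fwd
Round 3: pos3(id98) recv 53: drop; pos6(id69) recv 98: fwd; pos2(id31) recv 92: fwd
Round 4: pos7(id92) recv 98: fwd; pos3(id98) recv 92: drop
Round 5: pos0(id53) recv 98: fwd
Round 6: pos1(id37) recv 98: fwd
Round 7: pos2(id31) recv 98: fwd
Round 8: pos3(id98) recv 98: ELECTED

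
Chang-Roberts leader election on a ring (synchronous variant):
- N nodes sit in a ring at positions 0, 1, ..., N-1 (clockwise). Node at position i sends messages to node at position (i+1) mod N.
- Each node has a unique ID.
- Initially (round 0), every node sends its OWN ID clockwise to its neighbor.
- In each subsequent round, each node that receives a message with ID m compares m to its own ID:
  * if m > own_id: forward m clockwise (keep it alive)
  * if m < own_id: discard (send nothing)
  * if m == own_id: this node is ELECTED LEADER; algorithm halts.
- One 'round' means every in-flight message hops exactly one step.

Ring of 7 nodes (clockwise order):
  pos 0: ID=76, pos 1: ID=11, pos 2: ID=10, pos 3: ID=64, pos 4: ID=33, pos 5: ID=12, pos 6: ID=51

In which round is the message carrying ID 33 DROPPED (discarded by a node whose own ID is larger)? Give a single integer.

Answer: 2

Derivation:
Round 1: pos1(id11) recv 76: fwd; pos2(id10) recv 11: fwd; pos3(id64) recv 10: drop; pos4(id33) recv 64: fwd; pos5(id12) recv 33: fwd; pos6(id51) recv 12: drop; pos0(id76) recv 51: drop
Round 2: pos2(id10) recv 76: fwd; pos3(id64) recv 11: drop; pos5(id12) recv 64: fwd; pos6(id51) recv 33: drop
Round 3: pos3(id64) recv 76: fwd; pos6(id51) recv 64: fwd
Round 4: pos4(id33) recv 76: fwd; pos0(id76) recv 64: drop
Round 5: pos5(id12) recv 76: fwd
Round 6: pos6(id51) recv 76: fwd
Round 7: pos0(id76) recv 76: ELECTED
Message ID 33 originates at pos 4; dropped at pos 6 in round 2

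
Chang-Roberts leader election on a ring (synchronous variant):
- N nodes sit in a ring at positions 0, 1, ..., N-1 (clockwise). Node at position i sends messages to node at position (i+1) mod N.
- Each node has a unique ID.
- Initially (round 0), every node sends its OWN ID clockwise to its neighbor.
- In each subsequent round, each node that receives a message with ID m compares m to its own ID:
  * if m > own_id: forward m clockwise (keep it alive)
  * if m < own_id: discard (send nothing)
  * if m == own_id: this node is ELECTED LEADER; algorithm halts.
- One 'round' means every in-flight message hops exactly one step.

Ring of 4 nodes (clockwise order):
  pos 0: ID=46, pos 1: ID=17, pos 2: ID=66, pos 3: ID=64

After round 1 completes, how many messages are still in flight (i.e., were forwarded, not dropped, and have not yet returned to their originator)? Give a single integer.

Answer: 3

Derivation:
Round 1: pos1(id17) recv 46: fwd; pos2(id66) recv 17: drop; pos3(id64) recv 66: fwd; pos0(id46) recv 64: fwd
After round 1: 3 messages still in flight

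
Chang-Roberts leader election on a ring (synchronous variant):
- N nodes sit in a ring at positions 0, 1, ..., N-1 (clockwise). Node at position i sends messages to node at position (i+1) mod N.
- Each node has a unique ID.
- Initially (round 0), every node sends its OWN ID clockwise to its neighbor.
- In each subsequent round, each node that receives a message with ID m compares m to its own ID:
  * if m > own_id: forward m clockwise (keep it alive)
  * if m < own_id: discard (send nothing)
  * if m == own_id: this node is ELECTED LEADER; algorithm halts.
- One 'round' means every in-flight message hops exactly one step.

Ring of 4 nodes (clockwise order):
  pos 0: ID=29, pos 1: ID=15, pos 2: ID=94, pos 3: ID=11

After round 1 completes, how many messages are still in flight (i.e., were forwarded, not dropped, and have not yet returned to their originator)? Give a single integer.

Answer: 2

Derivation:
Round 1: pos1(id15) recv 29: fwd; pos2(id94) recv 15: drop; pos3(id11) recv 94: fwd; pos0(id29) recv 11: drop
After round 1: 2 messages still in flight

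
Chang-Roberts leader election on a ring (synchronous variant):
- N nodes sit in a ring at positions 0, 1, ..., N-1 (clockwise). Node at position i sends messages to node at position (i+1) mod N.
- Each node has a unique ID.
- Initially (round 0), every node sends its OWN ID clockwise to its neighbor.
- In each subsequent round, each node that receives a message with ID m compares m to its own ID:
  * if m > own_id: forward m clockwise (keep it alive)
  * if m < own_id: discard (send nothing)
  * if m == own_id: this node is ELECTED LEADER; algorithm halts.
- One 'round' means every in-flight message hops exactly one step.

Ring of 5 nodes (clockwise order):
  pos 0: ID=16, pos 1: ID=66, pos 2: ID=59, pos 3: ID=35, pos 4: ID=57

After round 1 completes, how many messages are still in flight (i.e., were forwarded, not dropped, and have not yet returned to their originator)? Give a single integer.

Round 1: pos1(id66) recv 16: drop; pos2(id59) recv 66: fwd; pos3(id35) recv 59: fwd; pos4(id57) recv 35: drop; pos0(id16) recv 57: fwd
After round 1: 3 messages still in flight

Answer: 3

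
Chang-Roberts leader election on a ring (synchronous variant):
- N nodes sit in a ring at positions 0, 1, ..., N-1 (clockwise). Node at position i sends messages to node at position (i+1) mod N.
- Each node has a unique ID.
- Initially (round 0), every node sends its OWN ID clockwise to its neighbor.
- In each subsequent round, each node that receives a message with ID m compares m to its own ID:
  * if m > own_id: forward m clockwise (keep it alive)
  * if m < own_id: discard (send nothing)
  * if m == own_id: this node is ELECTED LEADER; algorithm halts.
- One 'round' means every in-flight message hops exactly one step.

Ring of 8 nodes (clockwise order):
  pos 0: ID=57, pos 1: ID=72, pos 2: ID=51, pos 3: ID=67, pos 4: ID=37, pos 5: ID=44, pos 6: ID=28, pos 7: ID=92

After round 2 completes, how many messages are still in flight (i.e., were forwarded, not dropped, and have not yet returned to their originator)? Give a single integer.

Round 1: pos1(id72) recv 57: drop; pos2(id51) recv 72: fwd; pos3(id67) recv 51: drop; pos4(id37) recv 67: fwd; pos5(id44) recv 37: drop; pos6(id28) recv 44: fwd; pos7(id92) recv 28: drop; pos0(id57) recv 92: fwd
Round 2: pos3(id67) recv 72: fwd; pos5(id44) recv 67: fwd; pos7(id92) recv 44: drop; pos1(id72) recv 92: fwd
After round 2: 3 messages still in flight

Answer: 3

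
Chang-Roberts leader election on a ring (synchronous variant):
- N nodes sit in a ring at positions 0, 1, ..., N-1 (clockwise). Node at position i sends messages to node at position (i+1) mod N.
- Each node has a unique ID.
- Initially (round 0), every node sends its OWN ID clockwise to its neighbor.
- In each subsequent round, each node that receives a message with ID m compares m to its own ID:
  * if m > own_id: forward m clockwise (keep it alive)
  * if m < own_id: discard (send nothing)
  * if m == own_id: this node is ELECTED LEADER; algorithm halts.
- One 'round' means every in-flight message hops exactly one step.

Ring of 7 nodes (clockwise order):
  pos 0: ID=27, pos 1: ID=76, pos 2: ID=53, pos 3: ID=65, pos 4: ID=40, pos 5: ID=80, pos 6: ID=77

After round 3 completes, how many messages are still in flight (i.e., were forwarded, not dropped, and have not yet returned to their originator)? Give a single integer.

Round 1: pos1(id76) recv 27: drop; pos2(id53) recv 76: fwd; pos3(id65) recv 53: drop; pos4(id40) recv 65: fwd; pos5(id80) recv 40: drop; pos6(id77) recv 80: fwd; pos0(id27) recv 77: fwd
Round 2: pos3(id65) recv 76: fwd; pos5(id80) recv 65: drop; pos0(id27) recv 80: fwd; pos1(id76) recv 77: fwd
Round 3: pos4(id40) recv 76: fwd; pos1(id76) recv 80: fwd; pos2(id53) recv 77: fwd
After round 3: 3 messages still in flight

Answer: 3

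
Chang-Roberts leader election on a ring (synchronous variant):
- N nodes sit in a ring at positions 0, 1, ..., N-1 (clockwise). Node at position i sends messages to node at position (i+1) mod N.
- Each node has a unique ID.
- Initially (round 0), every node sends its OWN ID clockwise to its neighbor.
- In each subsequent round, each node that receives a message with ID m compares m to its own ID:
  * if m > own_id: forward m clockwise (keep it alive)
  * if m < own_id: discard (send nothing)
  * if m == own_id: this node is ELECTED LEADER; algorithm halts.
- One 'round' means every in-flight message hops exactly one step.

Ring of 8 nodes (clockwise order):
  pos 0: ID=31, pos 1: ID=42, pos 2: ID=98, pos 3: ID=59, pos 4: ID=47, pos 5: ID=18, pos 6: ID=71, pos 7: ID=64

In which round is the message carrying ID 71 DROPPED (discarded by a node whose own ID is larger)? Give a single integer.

Answer: 4

Derivation:
Round 1: pos1(id42) recv 31: drop; pos2(id98) recv 42: drop; pos3(id59) recv 98: fwd; pos4(id47) recv 59: fwd; pos5(id18) recv 47: fwd; pos6(id71) recv 18: drop; pos7(id64) recv 71: fwd; pos0(id31) recv 64: fwd
Round 2: pos4(id47) recv 98: fwd; pos5(id18) recv 59: fwd; pos6(id71) recv 47: drop; pos0(id31) recv 71: fwd; pos1(id42) recv 64: fwd
Round 3: pos5(id18) recv 98: fwd; pos6(id71) recv 59: drop; pos1(id42) recv 71: fwd; pos2(id98) recv 64: drop
Round 4: pos6(id71) recv 98: fwd; pos2(id98) recv 71: drop
Round 5: pos7(id64) recv 98: fwd
Round 6: pos0(id31) recv 98: fwd
Round 7: pos1(id42) recv 98: fwd
Round 8: pos2(id98) recv 98: ELECTED
Message ID 71 originates at pos 6; dropped at pos 2 in round 4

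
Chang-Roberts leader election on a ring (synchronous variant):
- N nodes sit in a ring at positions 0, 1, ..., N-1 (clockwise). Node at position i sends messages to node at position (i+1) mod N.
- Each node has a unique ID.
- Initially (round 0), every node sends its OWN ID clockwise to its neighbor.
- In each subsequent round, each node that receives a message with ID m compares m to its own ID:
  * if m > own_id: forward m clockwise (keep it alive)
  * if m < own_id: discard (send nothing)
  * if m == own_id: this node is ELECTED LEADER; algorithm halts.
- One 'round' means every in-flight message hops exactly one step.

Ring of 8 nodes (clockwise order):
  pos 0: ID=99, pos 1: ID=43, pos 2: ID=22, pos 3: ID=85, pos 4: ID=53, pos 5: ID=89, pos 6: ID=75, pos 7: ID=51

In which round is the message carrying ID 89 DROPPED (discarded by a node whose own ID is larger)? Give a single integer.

Round 1: pos1(id43) recv 99: fwd; pos2(id22) recv 43: fwd; pos3(id85) recv 22: drop; pos4(id53) recv 85: fwd; pos5(id89) recv 53: drop; pos6(id75) recv 89: fwd; pos7(id51) recv 75: fwd; pos0(id99) recv 51: drop
Round 2: pos2(id22) recv 99: fwd; pos3(id85) recv 43: drop; pos5(id89) recv 85: drop; pos7(id51) recv 89: fwd; pos0(id99) recv 75: drop
Round 3: pos3(id85) recv 99: fwd; pos0(id99) recv 89: drop
Round 4: pos4(id53) recv 99: fwd
Round 5: pos5(id89) recv 99: fwd
Round 6: pos6(id75) recv 99: fwd
Round 7: pos7(id51) recv 99: fwd
Round 8: pos0(id99) recv 99: ELECTED
Message ID 89 originates at pos 5; dropped at pos 0 in round 3

Answer: 3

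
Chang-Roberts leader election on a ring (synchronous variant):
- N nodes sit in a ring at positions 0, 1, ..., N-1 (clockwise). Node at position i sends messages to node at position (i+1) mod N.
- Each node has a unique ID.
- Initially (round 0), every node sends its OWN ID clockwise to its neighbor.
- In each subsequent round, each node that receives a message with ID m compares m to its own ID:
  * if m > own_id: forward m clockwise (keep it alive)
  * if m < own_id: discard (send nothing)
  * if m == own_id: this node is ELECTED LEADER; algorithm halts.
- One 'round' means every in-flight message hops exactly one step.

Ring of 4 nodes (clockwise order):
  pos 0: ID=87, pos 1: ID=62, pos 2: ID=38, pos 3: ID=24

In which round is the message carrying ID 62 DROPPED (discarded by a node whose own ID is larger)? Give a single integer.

Answer: 3

Derivation:
Round 1: pos1(id62) recv 87: fwd; pos2(id38) recv 62: fwd; pos3(id24) recv 38: fwd; pos0(id87) recv 24: drop
Round 2: pos2(id38) recv 87: fwd; pos3(id24) recv 62: fwd; pos0(id87) recv 38: drop
Round 3: pos3(id24) recv 87: fwd; pos0(id87) recv 62: drop
Round 4: pos0(id87) recv 87: ELECTED
Message ID 62 originates at pos 1; dropped at pos 0 in round 3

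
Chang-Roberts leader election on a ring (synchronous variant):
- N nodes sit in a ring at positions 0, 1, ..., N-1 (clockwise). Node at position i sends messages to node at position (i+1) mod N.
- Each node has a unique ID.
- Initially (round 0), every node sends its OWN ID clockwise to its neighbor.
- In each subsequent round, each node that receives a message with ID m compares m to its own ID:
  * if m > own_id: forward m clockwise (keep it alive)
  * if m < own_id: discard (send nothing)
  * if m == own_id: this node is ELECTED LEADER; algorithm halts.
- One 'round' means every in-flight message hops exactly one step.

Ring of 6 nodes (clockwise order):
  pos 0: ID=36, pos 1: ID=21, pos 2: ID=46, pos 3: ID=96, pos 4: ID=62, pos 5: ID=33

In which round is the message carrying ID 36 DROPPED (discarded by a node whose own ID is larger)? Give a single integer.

Round 1: pos1(id21) recv 36: fwd; pos2(id46) recv 21: drop; pos3(id96) recv 46: drop; pos4(id62) recv 96: fwd; pos5(id33) recv 62: fwd; pos0(id36) recv 33: drop
Round 2: pos2(id46) recv 36: drop; pos5(id33) recv 96: fwd; pos0(id36) recv 62: fwd
Round 3: pos0(id36) recv 96: fwd; pos1(id21) recv 62: fwd
Round 4: pos1(id21) recv 96: fwd; pos2(id46) recv 62: fwd
Round 5: pos2(id46) recv 96: fwd; pos3(id96) recv 62: drop
Round 6: pos3(id96) recv 96: ELECTED
Message ID 36 originates at pos 0; dropped at pos 2 in round 2

Answer: 2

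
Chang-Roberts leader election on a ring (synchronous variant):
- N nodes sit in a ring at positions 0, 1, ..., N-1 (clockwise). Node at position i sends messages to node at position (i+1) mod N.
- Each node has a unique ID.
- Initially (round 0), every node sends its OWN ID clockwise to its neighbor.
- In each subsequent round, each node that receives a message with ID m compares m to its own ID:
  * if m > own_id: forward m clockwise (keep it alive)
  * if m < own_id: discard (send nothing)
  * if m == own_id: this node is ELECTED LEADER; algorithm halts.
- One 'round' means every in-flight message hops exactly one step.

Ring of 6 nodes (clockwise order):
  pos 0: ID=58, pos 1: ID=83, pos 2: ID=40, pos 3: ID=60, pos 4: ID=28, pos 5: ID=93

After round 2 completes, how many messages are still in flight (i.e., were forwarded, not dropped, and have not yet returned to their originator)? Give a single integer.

Answer: 2

Derivation:
Round 1: pos1(id83) recv 58: drop; pos2(id40) recv 83: fwd; pos3(id60) recv 40: drop; pos4(id28) recv 60: fwd; pos5(id93) recv 28: drop; pos0(id58) recv 93: fwd
Round 2: pos3(id60) recv 83: fwd; pos5(id93) recv 60: drop; pos1(id83) recv 93: fwd
After round 2: 2 messages still in flight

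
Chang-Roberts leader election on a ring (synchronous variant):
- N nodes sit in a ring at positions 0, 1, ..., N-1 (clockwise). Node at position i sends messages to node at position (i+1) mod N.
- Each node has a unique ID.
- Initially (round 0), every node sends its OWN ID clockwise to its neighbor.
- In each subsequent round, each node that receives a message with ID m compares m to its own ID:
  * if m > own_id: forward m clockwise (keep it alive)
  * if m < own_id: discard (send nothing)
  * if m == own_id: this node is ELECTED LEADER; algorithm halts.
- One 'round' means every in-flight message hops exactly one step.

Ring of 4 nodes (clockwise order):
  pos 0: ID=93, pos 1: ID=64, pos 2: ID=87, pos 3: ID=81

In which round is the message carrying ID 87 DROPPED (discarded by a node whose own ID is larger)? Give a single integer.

Round 1: pos1(id64) recv 93: fwd; pos2(id87) recv 64: drop; pos3(id81) recv 87: fwd; pos0(id93) recv 81: drop
Round 2: pos2(id87) recv 93: fwd; pos0(id93) recv 87: drop
Round 3: pos3(id81) recv 93: fwd
Round 4: pos0(id93) recv 93: ELECTED
Message ID 87 originates at pos 2; dropped at pos 0 in round 2

Answer: 2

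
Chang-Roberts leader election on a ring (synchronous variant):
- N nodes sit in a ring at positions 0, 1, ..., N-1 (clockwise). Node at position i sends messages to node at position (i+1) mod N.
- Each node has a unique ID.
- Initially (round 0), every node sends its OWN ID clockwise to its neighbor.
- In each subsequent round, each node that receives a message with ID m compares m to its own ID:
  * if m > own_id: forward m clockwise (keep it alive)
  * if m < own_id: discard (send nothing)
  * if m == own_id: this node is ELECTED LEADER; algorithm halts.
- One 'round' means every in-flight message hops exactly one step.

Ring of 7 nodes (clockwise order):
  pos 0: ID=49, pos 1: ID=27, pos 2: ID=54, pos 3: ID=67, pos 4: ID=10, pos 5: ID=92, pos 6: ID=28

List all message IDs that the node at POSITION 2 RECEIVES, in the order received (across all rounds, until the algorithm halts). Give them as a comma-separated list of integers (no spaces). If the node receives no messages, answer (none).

Answer: 27,49,92

Derivation:
Round 1: pos1(id27) recv 49: fwd; pos2(id54) recv 27: drop; pos3(id67) recv 54: drop; pos4(id10) recv 67: fwd; pos5(id92) recv 10: drop; pos6(id28) recv 92: fwd; pos0(id49) recv 28: drop
Round 2: pos2(id54) recv 49: drop; pos5(id92) recv 67: drop; pos0(id49) recv 92: fwd
Round 3: pos1(id27) recv 92: fwd
Round 4: pos2(id54) recv 92: fwd
Round 5: pos3(id67) recv 92: fwd
Round 6: pos4(id10) recv 92: fwd
Round 7: pos5(id92) recv 92: ELECTED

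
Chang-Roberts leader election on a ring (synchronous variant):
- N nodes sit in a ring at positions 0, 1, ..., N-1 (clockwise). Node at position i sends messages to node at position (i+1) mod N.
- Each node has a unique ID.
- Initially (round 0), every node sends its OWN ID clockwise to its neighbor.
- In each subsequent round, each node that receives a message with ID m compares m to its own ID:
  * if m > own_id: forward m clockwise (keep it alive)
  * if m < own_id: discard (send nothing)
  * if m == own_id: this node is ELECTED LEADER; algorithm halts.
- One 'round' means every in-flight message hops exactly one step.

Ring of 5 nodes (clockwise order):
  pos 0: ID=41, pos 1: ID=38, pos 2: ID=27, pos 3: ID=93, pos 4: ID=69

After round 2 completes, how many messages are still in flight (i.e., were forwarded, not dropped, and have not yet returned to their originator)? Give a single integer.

Round 1: pos1(id38) recv 41: fwd; pos2(id27) recv 38: fwd; pos3(id93) recv 27: drop; pos4(id69) recv 93: fwd; pos0(id41) recv 69: fwd
Round 2: pos2(id27) recv 41: fwd; pos3(id93) recv 38: drop; pos0(id41) recv 93: fwd; pos1(id38) recv 69: fwd
After round 2: 3 messages still in flight

Answer: 3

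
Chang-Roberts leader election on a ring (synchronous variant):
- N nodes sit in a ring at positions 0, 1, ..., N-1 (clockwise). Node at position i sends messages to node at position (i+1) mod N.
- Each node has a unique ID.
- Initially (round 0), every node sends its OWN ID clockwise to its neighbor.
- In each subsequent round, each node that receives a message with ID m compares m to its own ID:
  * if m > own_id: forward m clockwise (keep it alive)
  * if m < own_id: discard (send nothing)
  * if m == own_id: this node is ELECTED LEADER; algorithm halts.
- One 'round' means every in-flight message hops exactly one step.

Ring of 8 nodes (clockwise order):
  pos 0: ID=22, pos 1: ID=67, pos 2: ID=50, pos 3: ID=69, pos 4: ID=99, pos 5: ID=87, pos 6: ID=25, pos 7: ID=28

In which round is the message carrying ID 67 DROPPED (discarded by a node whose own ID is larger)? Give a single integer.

Round 1: pos1(id67) recv 22: drop; pos2(id50) recv 67: fwd; pos3(id69) recv 50: drop; pos4(id99) recv 69: drop; pos5(id87) recv 99: fwd; pos6(id25) recv 87: fwd; pos7(id28) recv 25: drop; pos0(id22) recv 28: fwd
Round 2: pos3(id69) recv 67: drop; pos6(id25) recv 99: fwd; pos7(id28) recv 87: fwd; pos1(id67) recv 28: drop
Round 3: pos7(id28) recv 99: fwd; pos0(id22) recv 87: fwd
Round 4: pos0(id22) recv 99: fwd; pos1(id67) recv 87: fwd
Round 5: pos1(id67) recv 99: fwd; pos2(id50) recv 87: fwd
Round 6: pos2(id50) recv 99: fwd; pos3(id69) recv 87: fwd
Round 7: pos3(id69) recv 99: fwd; pos4(id99) recv 87: drop
Round 8: pos4(id99) recv 99: ELECTED
Message ID 67 originates at pos 1; dropped at pos 3 in round 2

Answer: 2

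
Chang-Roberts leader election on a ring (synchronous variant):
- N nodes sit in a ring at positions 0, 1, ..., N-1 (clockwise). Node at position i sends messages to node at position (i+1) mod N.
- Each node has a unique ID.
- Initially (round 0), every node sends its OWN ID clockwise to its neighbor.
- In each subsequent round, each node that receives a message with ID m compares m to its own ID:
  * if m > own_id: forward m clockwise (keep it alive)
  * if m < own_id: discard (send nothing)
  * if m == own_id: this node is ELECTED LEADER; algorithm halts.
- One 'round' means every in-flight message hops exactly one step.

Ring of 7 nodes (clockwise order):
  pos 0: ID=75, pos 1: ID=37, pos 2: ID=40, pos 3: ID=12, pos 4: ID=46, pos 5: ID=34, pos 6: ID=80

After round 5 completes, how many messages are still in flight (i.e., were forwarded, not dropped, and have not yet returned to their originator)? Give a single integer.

Answer: 2

Derivation:
Round 1: pos1(id37) recv 75: fwd; pos2(id40) recv 37: drop; pos3(id12) recv 40: fwd; pos4(id46) recv 12: drop; pos5(id34) recv 46: fwd; pos6(id80) recv 34: drop; pos0(id75) recv 80: fwd
Round 2: pos2(id40) recv 75: fwd; pos4(id46) recv 40: drop; pos6(id80) recv 46: drop; pos1(id37) recv 80: fwd
Round 3: pos3(id12) recv 75: fwd; pos2(id40) recv 80: fwd
Round 4: pos4(id46) recv 75: fwd; pos3(id12) recv 80: fwd
Round 5: pos5(id34) recv 75: fwd; pos4(id46) recv 80: fwd
After round 5: 2 messages still in flight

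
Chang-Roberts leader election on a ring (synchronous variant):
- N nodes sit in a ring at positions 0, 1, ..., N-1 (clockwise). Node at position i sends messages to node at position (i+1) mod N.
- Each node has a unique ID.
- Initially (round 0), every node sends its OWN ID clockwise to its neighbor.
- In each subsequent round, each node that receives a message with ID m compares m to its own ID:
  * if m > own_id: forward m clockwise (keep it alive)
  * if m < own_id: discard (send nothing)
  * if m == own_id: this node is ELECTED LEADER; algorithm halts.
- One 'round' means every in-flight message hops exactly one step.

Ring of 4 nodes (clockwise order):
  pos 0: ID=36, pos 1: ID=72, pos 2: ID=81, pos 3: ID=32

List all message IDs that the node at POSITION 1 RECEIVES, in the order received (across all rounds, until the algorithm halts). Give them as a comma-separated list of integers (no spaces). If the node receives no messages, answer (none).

Round 1: pos1(id72) recv 36: drop; pos2(id81) recv 72: drop; pos3(id32) recv 81: fwd; pos0(id36) recv 32: drop
Round 2: pos0(id36) recv 81: fwd
Round 3: pos1(id72) recv 81: fwd
Round 4: pos2(id81) recv 81: ELECTED

Answer: 36,81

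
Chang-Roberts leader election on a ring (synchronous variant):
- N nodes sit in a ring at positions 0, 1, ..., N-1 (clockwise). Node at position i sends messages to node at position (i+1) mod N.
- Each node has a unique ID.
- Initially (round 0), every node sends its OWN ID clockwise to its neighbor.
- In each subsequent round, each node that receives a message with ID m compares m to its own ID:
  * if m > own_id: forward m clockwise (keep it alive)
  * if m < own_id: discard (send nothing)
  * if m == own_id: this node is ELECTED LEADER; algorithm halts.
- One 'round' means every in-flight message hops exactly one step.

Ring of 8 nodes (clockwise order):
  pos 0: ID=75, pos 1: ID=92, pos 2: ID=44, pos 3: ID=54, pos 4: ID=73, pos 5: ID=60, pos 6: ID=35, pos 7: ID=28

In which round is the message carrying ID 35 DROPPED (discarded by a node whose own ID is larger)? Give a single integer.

Round 1: pos1(id92) recv 75: drop; pos2(id44) recv 92: fwd; pos3(id54) recv 44: drop; pos4(id73) recv 54: drop; pos5(id60) recv 73: fwd; pos6(id35) recv 60: fwd; pos7(id28) recv 35: fwd; pos0(id75) recv 28: drop
Round 2: pos3(id54) recv 92: fwd; pos6(id35) recv 73: fwd; pos7(id28) recv 60: fwd; pos0(id75) recv 35: drop
Round 3: pos4(id73) recv 92: fwd; pos7(id28) recv 73: fwd; pos0(id75) recv 60: drop
Round 4: pos5(id60) recv 92: fwd; pos0(id75) recv 73: drop
Round 5: pos6(id35) recv 92: fwd
Round 6: pos7(id28) recv 92: fwd
Round 7: pos0(id75) recv 92: fwd
Round 8: pos1(id92) recv 92: ELECTED
Message ID 35 originates at pos 6; dropped at pos 0 in round 2

Answer: 2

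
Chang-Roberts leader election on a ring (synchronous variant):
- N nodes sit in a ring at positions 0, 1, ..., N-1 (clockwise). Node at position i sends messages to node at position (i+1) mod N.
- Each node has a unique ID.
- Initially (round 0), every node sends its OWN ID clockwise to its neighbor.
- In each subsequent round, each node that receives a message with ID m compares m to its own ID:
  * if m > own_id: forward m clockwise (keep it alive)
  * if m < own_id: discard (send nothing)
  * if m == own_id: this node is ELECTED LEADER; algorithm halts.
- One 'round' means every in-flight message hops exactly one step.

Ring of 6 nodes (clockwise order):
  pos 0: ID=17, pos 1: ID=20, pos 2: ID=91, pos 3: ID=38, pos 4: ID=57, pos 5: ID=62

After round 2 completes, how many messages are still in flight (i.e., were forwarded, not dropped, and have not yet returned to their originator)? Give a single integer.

Round 1: pos1(id20) recv 17: drop; pos2(id91) recv 20: drop; pos3(id38) recv 91: fwd; pos4(id57) recv 38: drop; pos5(id62) recv 57: drop; pos0(id17) recv 62: fwd
Round 2: pos4(id57) recv 91: fwd; pos1(id20) recv 62: fwd
After round 2: 2 messages still in flight

Answer: 2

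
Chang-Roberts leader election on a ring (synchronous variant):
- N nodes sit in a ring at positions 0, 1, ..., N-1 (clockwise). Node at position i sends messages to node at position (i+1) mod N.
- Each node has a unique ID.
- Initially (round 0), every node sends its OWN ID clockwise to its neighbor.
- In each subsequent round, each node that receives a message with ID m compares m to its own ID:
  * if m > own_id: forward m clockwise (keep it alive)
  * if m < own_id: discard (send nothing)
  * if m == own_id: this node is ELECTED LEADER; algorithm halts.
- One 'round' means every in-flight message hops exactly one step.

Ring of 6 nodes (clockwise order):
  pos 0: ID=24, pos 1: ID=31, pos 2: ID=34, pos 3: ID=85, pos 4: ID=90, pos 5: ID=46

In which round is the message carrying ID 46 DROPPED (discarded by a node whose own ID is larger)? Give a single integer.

Round 1: pos1(id31) recv 24: drop; pos2(id34) recv 31: drop; pos3(id85) recv 34: drop; pos4(id90) recv 85: drop; pos5(id46) recv 90: fwd; pos0(id24) recv 46: fwd
Round 2: pos0(id24) recv 90: fwd; pos1(id31) recv 46: fwd
Round 3: pos1(id31) recv 90: fwd; pos2(id34) recv 46: fwd
Round 4: pos2(id34) recv 90: fwd; pos3(id85) recv 46: drop
Round 5: pos3(id85) recv 90: fwd
Round 6: pos4(id90) recv 90: ELECTED
Message ID 46 originates at pos 5; dropped at pos 3 in round 4

Answer: 4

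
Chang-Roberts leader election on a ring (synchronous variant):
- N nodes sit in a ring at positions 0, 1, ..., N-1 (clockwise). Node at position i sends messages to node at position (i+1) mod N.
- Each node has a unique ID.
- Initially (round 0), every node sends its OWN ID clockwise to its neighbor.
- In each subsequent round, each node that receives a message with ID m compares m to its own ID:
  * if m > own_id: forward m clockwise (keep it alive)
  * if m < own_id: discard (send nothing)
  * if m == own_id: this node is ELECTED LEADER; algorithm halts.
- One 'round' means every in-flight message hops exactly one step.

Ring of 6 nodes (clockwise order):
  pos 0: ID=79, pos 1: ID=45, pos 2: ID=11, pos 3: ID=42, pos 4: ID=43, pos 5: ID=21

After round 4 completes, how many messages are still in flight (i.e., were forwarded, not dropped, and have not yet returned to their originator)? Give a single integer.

Round 1: pos1(id45) recv 79: fwd; pos2(id11) recv 45: fwd; pos3(id42) recv 11: drop; pos4(id43) recv 42: drop; pos5(id21) recv 43: fwd; pos0(id79) recv 21: drop
Round 2: pos2(id11) recv 79: fwd; pos3(id42) recv 45: fwd; pos0(id79) recv 43: drop
Round 3: pos3(id42) recv 79: fwd; pos4(id43) recv 45: fwd
Round 4: pos4(id43) recv 79: fwd; pos5(id21) recv 45: fwd
After round 4: 2 messages still in flight

Answer: 2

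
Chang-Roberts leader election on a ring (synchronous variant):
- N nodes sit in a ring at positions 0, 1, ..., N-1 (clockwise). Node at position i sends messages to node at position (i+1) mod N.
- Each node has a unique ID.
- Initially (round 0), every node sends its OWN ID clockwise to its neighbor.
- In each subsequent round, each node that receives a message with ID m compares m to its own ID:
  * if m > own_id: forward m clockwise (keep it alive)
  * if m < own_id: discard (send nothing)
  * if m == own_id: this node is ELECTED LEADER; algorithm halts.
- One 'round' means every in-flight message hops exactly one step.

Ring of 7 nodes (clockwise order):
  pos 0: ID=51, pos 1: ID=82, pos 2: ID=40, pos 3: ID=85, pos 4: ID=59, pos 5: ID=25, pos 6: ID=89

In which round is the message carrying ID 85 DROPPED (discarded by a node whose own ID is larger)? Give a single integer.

Answer: 3

Derivation:
Round 1: pos1(id82) recv 51: drop; pos2(id40) recv 82: fwd; pos3(id85) recv 40: drop; pos4(id59) recv 85: fwd; pos5(id25) recv 59: fwd; pos6(id89) recv 25: drop; pos0(id51) recv 89: fwd
Round 2: pos3(id85) recv 82: drop; pos5(id25) recv 85: fwd; pos6(id89) recv 59: drop; pos1(id82) recv 89: fwd
Round 3: pos6(id89) recv 85: drop; pos2(id40) recv 89: fwd
Round 4: pos3(id85) recv 89: fwd
Round 5: pos4(id59) recv 89: fwd
Round 6: pos5(id25) recv 89: fwd
Round 7: pos6(id89) recv 89: ELECTED
Message ID 85 originates at pos 3; dropped at pos 6 in round 3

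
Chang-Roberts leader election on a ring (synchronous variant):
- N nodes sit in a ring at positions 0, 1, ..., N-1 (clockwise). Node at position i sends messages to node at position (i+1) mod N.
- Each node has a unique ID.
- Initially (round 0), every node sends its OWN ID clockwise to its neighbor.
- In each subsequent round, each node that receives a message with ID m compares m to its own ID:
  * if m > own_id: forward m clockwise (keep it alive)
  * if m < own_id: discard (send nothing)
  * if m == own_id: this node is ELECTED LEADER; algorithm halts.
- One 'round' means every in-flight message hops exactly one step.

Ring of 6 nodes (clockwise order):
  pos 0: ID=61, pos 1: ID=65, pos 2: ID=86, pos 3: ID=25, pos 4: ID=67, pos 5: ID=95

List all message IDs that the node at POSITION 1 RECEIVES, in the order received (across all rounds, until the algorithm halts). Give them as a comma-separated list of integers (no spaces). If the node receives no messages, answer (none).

Answer: 61,95

Derivation:
Round 1: pos1(id65) recv 61: drop; pos2(id86) recv 65: drop; pos3(id25) recv 86: fwd; pos4(id67) recv 25: drop; pos5(id95) recv 67: drop; pos0(id61) recv 95: fwd
Round 2: pos4(id67) recv 86: fwd; pos1(id65) recv 95: fwd
Round 3: pos5(id95) recv 86: drop; pos2(id86) recv 95: fwd
Round 4: pos3(id25) recv 95: fwd
Round 5: pos4(id67) recv 95: fwd
Round 6: pos5(id95) recv 95: ELECTED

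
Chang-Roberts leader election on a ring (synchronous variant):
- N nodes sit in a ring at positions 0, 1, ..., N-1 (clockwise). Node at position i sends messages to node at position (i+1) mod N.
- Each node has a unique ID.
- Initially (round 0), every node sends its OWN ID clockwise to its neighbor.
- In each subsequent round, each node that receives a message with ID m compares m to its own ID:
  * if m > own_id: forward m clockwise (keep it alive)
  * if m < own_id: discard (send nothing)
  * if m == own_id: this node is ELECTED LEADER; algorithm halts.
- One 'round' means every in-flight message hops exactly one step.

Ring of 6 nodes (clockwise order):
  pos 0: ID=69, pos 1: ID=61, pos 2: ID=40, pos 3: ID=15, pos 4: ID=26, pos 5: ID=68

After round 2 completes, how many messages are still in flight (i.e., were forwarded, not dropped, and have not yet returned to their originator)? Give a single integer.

Round 1: pos1(id61) recv 69: fwd; pos2(id40) recv 61: fwd; pos3(id15) recv 40: fwd; pos4(id26) recv 15: drop; pos5(id68) recv 26: drop; pos0(id69) recv 68: drop
Round 2: pos2(id40) recv 69: fwd; pos3(id15) recv 61: fwd; pos4(id26) recv 40: fwd
After round 2: 3 messages still in flight

Answer: 3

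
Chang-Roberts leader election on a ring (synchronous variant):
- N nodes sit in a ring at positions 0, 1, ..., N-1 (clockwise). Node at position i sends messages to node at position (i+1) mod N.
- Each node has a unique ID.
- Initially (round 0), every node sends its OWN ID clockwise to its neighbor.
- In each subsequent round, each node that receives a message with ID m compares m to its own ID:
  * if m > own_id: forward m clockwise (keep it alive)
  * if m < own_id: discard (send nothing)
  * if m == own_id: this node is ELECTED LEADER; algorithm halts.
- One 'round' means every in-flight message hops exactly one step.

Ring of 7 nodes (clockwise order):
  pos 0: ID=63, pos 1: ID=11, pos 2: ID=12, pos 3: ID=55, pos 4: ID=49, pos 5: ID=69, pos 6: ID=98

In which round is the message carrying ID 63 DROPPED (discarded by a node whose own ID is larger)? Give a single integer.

Round 1: pos1(id11) recv 63: fwd; pos2(id12) recv 11: drop; pos3(id55) recv 12: drop; pos4(id49) recv 55: fwd; pos5(id69) recv 49: drop; pos6(id98) recv 69: drop; pos0(id63) recv 98: fwd
Round 2: pos2(id12) recv 63: fwd; pos5(id69) recv 55: drop; pos1(id11) recv 98: fwd
Round 3: pos3(id55) recv 63: fwd; pos2(id12) recv 98: fwd
Round 4: pos4(id49) recv 63: fwd; pos3(id55) recv 98: fwd
Round 5: pos5(id69) recv 63: drop; pos4(id49) recv 98: fwd
Round 6: pos5(id69) recv 98: fwd
Round 7: pos6(id98) recv 98: ELECTED
Message ID 63 originates at pos 0; dropped at pos 5 in round 5

Answer: 5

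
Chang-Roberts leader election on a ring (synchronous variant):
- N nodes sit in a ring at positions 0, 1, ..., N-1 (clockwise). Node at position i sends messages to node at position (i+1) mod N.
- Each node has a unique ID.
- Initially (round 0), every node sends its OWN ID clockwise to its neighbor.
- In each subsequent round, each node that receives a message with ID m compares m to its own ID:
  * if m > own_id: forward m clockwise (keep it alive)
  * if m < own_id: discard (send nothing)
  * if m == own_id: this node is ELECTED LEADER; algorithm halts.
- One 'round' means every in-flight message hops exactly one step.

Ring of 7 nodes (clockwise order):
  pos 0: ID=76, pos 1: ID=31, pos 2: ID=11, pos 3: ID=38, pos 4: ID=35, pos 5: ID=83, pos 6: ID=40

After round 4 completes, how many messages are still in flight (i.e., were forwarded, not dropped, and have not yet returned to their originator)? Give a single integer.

Round 1: pos1(id31) recv 76: fwd; pos2(id11) recv 31: fwd; pos3(id38) recv 11: drop; pos4(id35) recv 38: fwd; pos5(id83) recv 35: drop; pos6(id40) recv 83: fwd; pos0(id76) recv 40: drop
Round 2: pos2(id11) recv 76: fwd; pos3(id38) recv 31: drop; pos5(id83) recv 38: drop; pos0(id76) recv 83: fwd
Round 3: pos3(id38) recv 76: fwd; pos1(id31) recv 83: fwd
Round 4: pos4(id35) recv 76: fwd; pos2(id11) recv 83: fwd
After round 4: 2 messages still in flight

Answer: 2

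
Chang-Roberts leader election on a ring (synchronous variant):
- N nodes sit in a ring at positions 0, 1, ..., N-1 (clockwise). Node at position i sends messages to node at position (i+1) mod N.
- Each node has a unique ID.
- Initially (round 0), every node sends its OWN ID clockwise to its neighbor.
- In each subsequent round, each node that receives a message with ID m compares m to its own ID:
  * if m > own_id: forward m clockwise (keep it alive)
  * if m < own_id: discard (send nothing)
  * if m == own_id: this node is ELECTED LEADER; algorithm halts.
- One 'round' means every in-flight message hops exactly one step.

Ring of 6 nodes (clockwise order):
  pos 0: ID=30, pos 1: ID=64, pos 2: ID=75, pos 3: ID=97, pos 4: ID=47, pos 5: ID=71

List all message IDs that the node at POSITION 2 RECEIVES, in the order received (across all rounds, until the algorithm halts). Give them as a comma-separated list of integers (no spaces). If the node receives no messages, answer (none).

Round 1: pos1(id64) recv 30: drop; pos2(id75) recv 64: drop; pos3(id97) recv 75: drop; pos4(id47) recv 97: fwd; pos5(id71) recv 47: drop; pos0(id30) recv 71: fwd
Round 2: pos5(id71) recv 97: fwd; pos1(id64) recv 71: fwd
Round 3: pos0(id30) recv 97: fwd; pos2(id75) recv 71: drop
Round 4: pos1(id64) recv 97: fwd
Round 5: pos2(id75) recv 97: fwd
Round 6: pos3(id97) recv 97: ELECTED

Answer: 64,71,97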